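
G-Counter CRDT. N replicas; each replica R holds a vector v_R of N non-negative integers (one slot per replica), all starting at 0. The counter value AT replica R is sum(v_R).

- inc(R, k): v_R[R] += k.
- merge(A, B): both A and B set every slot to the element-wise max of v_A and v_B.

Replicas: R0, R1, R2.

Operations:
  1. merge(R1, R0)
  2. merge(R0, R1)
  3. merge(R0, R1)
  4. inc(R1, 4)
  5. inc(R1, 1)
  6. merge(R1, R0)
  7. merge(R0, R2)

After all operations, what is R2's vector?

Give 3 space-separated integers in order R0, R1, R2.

Answer: 0 5 0

Derivation:
Op 1: merge R1<->R0 -> R1=(0,0,0) R0=(0,0,0)
Op 2: merge R0<->R1 -> R0=(0,0,0) R1=(0,0,0)
Op 3: merge R0<->R1 -> R0=(0,0,0) R1=(0,0,0)
Op 4: inc R1 by 4 -> R1=(0,4,0) value=4
Op 5: inc R1 by 1 -> R1=(0,5,0) value=5
Op 6: merge R1<->R0 -> R1=(0,5,0) R0=(0,5,0)
Op 7: merge R0<->R2 -> R0=(0,5,0) R2=(0,5,0)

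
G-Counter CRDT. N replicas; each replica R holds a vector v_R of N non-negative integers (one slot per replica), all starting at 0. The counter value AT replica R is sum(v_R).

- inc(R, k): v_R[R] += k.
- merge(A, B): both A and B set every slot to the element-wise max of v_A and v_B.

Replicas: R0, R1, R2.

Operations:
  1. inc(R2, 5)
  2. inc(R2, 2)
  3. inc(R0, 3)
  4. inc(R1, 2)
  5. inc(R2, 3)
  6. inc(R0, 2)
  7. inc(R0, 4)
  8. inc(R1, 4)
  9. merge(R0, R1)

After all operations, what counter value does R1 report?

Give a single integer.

Answer: 15

Derivation:
Op 1: inc R2 by 5 -> R2=(0,0,5) value=5
Op 2: inc R2 by 2 -> R2=(0,0,7) value=7
Op 3: inc R0 by 3 -> R0=(3,0,0) value=3
Op 4: inc R1 by 2 -> R1=(0,2,0) value=2
Op 5: inc R2 by 3 -> R2=(0,0,10) value=10
Op 6: inc R0 by 2 -> R0=(5,0,0) value=5
Op 7: inc R0 by 4 -> R0=(9,0,0) value=9
Op 8: inc R1 by 4 -> R1=(0,6,0) value=6
Op 9: merge R0<->R1 -> R0=(9,6,0) R1=(9,6,0)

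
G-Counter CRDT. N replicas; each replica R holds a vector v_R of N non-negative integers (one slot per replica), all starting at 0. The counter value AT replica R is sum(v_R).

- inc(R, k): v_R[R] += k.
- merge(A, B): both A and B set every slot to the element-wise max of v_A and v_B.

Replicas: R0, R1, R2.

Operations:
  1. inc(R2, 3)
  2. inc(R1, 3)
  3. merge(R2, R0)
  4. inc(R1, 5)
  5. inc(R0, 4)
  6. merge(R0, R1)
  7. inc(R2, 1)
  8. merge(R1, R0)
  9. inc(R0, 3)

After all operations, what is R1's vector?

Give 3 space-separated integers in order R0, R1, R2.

Op 1: inc R2 by 3 -> R2=(0,0,3) value=3
Op 2: inc R1 by 3 -> R1=(0,3,0) value=3
Op 3: merge R2<->R0 -> R2=(0,0,3) R0=(0,0,3)
Op 4: inc R1 by 5 -> R1=(0,8,0) value=8
Op 5: inc R0 by 4 -> R0=(4,0,3) value=7
Op 6: merge R0<->R1 -> R0=(4,8,3) R1=(4,8,3)
Op 7: inc R2 by 1 -> R2=(0,0,4) value=4
Op 8: merge R1<->R0 -> R1=(4,8,3) R0=(4,8,3)
Op 9: inc R0 by 3 -> R0=(7,8,3) value=18

Answer: 4 8 3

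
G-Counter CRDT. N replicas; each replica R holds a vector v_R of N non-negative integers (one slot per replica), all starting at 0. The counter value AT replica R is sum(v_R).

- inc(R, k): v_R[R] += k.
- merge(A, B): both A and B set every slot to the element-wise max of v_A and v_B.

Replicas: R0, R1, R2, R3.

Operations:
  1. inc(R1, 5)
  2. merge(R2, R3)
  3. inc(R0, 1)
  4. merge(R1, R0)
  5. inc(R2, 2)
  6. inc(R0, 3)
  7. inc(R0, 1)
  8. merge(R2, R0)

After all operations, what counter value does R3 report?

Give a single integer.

Op 1: inc R1 by 5 -> R1=(0,5,0,0) value=5
Op 2: merge R2<->R3 -> R2=(0,0,0,0) R3=(0,0,0,0)
Op 3: inc R0 by 1 -> R0=(1,0,0,0) value=1
Op 4: merge R1<->R0 -> R1=(1,5,0,0) R0=(1,5,0,0)
Op 5: inc R2 by 2 -> R2=(0,0,2,0) value=2
Op 6: inc R0 by 3 -> R0=(4,5,0,0) value=9
Op 7: inc R0 by 1 -> R0=(5,5,0,0) value=10
Op 8: merge R2<->R0 -> R2=(5,5,2,0) R0=(5,5,2,0)

Answer: 0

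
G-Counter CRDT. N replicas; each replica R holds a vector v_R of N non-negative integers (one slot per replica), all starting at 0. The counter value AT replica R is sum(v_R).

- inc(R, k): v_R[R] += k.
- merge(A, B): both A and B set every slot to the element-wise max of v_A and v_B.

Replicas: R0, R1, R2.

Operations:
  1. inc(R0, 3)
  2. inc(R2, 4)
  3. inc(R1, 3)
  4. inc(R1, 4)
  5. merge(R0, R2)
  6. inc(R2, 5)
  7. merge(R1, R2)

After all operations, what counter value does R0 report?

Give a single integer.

Answer: 7

Derivation:
Op 1: inc R0 by 3 -> R0=(3,0,0) value=3
Op 2: inc R2 by 4 -> R2=(0,0,4) value=4
Op 3: inc R1 by 3 -> R1=(0,3,0) value=3
Op 4: inc R1 by 4 -> R1=(0,7,0) value=7
Op 5: merge R0<->R2 -> R0=(3,0,4) R2=(3,0,4)
Op 6: inc R2 by 5 -> R2=(3,0,9) value=12
Op 7: merge R1<->R2 -> R1=(3,7,9) R2=(3,7,9)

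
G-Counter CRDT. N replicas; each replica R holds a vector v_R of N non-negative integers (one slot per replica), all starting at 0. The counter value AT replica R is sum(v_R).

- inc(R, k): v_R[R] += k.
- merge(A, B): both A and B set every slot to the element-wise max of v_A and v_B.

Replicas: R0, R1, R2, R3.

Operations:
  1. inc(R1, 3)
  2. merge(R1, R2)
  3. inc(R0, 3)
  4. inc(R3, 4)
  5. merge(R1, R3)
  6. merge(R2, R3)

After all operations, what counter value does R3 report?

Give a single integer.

Op 1: inc R1 by 3 -> R1=(0,3,0,0) value=3
Op 2: merge R1<->R2 -> R1=(0,3,0,0) R2=(0,3,0,0)
Op 3: inc R0 by 3 -> R0=(3,0,0,0) value=3
Op 4: inc R3 by 4 -> R3=(0,0,0,4) value=4
Op 5: merge R1<->R3 -> R1=(0,3,0,4) R3=(0,3,0,4)
Op 6: merge R2<->R3 -> R2=(0,3,0,4) R3=(0,3,0,4)

Answer: 7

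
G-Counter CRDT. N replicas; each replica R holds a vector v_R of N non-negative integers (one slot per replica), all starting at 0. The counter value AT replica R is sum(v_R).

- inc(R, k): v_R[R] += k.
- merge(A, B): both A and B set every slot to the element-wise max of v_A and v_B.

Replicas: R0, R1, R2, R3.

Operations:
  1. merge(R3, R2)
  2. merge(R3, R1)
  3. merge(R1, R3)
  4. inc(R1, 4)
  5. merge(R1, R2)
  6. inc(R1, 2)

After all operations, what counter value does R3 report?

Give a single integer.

Answer: 0

Derivation:
Op 1: merge R3<->R2 -> R3=(0,0,0,0) R2=(0,0,0,0)
Op 2: merge R3<->R1 -> R3=(0,0,0,0) R1=(0,0,0,0)
Op 3: merge R1<->R3 -> R1=(0,0,0,0) R3=(0,0,0,0)
Op 4: inc R1 by 4 -> R1=(0,4,0,0) value=4
Op 5: merge R1<->R2 -> R1=(0,4,0,0) R2=(0,4,0,0)
Op 6: inc R1 by 2 -> R1=(0,6,0,0) value=6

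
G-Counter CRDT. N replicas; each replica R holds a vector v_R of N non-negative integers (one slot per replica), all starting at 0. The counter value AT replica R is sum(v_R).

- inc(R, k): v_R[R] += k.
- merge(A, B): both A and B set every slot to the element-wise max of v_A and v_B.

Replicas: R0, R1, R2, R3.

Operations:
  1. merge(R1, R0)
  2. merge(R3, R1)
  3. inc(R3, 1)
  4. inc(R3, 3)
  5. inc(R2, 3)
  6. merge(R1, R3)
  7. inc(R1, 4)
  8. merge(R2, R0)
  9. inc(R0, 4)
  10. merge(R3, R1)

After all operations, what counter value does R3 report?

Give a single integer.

Op 1: merge R1<->R0 -> R1=(0,0,0,0) R0=(0,0,0,0)
Op 2: merge R3<->R1 -> R3=(0,0,0,0) R1=(0,0,0,0)
Op 3: inc R3 by 1 -> R3=(0,0,0,1) value=1
Op 4: inc R3 by 3 -> R3=(0,0,0,4) value=4
Op 5: inc R2 by 3 -> R2=(0,0,3,0) value=3
Op 6: merge R1<->R3 -> R1=(0,0,0,4) R3=(0,0,0,4)
Op 7: inc R1 by 4 -> R1=(0,4,0,4) value=8
Op 8: merge R2<->R0 -> R2=(0,0,3,0) R0=(0,0,3,0)
Op 9: inc R0 by 4 -> R0=(4,0,3,0) value=7
Op 10: merge R3<->R1 -> R3=(0,4,0,4) R1=(0,4,0,4)

Answer: 8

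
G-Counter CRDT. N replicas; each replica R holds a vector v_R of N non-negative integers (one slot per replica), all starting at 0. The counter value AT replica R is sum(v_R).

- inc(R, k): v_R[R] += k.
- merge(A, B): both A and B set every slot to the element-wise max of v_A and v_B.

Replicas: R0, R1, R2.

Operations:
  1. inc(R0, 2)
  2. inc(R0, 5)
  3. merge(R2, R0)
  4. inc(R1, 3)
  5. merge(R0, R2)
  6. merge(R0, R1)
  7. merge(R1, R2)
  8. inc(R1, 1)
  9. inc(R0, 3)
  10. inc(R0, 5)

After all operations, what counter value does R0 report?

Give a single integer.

Answer: 18

Derivation:
Op 1: inc R0 by 2 -> R0=(2,0,0) value=2
Op 2: inc R0 by 5 -> R0=(7,0,0) value=7
Op 3: merge R2<->R0 -> R2=(7,0,0) R0=(7,0,0)
Op 4: inc R1 by 3 -> R1=(0,3,0) value=3
Op 5: merge R0<->R2 -> R0=(7,0,0) R2=(7,0,0)
Op 6: merge R0<->R1 -> R0=(7,3,0) R1=(7,3,0)
Op 7: merge R1<->R2 -> R1=(7,3,0) R2=(7,3,0)
Op 8: inc R1 by 1 -> R1=(7,4,0) value=11
Op 9: inc R0 by 3 -> R0=(10,3,0) value=13
Op 10: inc R0 by 5 -> R0=(15,3,0) value=18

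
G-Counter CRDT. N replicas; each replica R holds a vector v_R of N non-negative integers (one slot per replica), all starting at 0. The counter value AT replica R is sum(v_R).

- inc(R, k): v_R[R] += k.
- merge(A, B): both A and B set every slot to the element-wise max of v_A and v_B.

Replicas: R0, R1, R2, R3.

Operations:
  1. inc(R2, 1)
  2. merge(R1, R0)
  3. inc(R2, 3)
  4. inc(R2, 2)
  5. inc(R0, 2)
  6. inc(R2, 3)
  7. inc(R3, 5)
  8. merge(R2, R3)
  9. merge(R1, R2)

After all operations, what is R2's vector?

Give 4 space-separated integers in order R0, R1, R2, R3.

Answer: 0 0 9 5

Derivation:
Op 1: inc R2 by 1 -> R2=(0,0,1,0) value=1
Op 2: merge R1<->R0 -> R1=(0,0,0,0) R0=(0,0,0,0)
Op 3: inc R2 by 3 -> R2=(0,0,4,0) value=4
Op 4: inc R2 by 2 -> R2=(0,0,6,0) value=6
Op 5: inc R0 by 2 -> R0=(2,0,0,0) value=2
Op 6: inc R2 by 3 -> R2=(0,0,9,0) value=9
Op 7: inc R3 by 5 -> R3=(0,0,0,5) value=5
Op 8: merge R2<->R3 -> R2=(0,0,9,5) R3=(0,0,9,5)
Op 9: merge R1<->R2 -> R1=(0,0,9,5) R2=(0,0,9,5)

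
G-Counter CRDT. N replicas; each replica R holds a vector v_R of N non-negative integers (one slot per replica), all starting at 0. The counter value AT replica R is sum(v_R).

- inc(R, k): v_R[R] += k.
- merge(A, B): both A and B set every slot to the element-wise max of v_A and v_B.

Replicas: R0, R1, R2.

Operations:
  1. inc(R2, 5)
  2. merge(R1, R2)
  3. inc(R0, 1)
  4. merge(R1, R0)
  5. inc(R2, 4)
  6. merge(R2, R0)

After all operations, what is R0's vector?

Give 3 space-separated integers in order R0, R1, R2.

Op 1: inc R2 by 5 -> R2=(0,0,5) value=5
Op 2: merge R1<->R2 -> R1=(0,0,5) R2=(0,0,5)
Op 3: inc R0 by 1 -> R0=(1,0,0) value=1
Op 4: merge R1<->R0 -> R1=(1,0,5) R0=(1,0,5)
Op 5: inc R2 by 4 -> R2=(0,0,9) value=9
Op 6: merge R2<->R0 -> R2=(1,0,9) R0=(1,0,9)

Answer: 1 0 9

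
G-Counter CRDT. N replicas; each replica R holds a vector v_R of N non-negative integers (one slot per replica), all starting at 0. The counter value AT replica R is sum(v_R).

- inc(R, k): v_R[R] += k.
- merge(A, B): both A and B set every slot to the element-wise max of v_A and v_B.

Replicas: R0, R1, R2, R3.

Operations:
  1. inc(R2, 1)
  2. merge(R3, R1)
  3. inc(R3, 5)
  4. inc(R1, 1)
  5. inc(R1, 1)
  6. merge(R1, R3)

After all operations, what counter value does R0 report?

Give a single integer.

Answer: 0

Derivation:
Op 1: inc R2 by 1 -> R2=(0,0,1,0) value=1
Op 2: merge R3<->R1 -> R3=(0,0,0,0) R1=(0,0,0,0)
Op 3: inc R3 by 5 -> R3=(0,0,0,5) value=5
Op 4: inc R1 by 1 -> R1=(0,1,0,0) value=1
Op 5: inc R1 by 1 -> R1=(0,2,0,0) value=2
Op 6: merge R1<->R3 -> R1=(0,2,0,5) R3=(0,2,0,5)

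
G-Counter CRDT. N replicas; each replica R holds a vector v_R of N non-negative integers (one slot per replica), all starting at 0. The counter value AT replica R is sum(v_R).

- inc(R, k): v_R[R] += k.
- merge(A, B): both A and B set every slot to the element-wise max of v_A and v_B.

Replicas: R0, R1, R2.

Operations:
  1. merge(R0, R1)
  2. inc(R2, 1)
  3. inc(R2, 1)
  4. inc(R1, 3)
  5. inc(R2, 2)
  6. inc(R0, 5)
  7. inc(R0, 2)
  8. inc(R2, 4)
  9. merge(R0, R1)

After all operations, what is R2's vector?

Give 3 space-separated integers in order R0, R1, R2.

Answer: 0 0 8

Derivation:
Op 1: merge R0<->R1 -> R0=(0,0,0) R1=(0,0,0)
Op 2: inc R2 by 1 -> R2=(0,0,1) value=1
Op 3: inc R2 by 1 -> R2=(0,0,2) value=2
Op 4: inc R1 by 3 -> R1=(0,3,0) value=3
Op 5: inc R2 by 2 -> R2=(0,0,4) value=4
Op 6: inc R0 by 5 -> R0=(5,0,0) value=5
Op 7: inc R0 by 2 -> R0=(7,0,0) value=7
Op 8: inc R2 by 4 -> R2=(0,0,8) value=8
Op 9: merge R0<->R1 -> R0=(7,3,0) R1=(7,3,0)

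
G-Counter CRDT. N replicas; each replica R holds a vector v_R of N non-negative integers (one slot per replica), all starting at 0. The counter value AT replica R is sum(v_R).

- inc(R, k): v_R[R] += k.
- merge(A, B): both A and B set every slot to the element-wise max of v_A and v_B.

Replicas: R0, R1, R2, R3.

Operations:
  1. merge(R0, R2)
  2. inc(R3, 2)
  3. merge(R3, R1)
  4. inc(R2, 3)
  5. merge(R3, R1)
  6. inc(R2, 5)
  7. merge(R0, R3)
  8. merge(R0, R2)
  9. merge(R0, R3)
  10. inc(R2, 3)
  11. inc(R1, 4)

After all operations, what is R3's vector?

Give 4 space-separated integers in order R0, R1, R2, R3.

Answer: 0 0 8 2

Derivation:
Op 1: merge R0<->R2 -> R0=(0,0,0,0) R2=(0,0,0,0)
Op 2: inc R3 by 2 -> R3=(0,0,0,2) value=2
Op 3: merge R3<->R1 -> R3=(0,0,0,2) R1=(0,0,0,2)
Op 4: inc R2 by 3 -> R2=(0,0,3,0) value=3
Op 5: merge R3<->R1 -> R3=(0,0,0,2) R1=(0,0,0,2)
Op 6: inc R2 by 5 -> R2=(0,0,8,0) value=8
Op 7: merge R0<->R3 -> R0=(0,0,0,2) R3=(0,0,0,2)
Op 8: merge R0<->R2 -> R0=(0,0,8,2) R2=(0,0,8,2)
Op 9: merge R0<->R3 -> R0=(0,0,8,2) R3=(0,0,8,2)
Op 10: inc R2 by 3 -> R2=(0,0,11,2) value=13
Op 11: inc R1 by 4 -> R1=(0,4,0,2) value=6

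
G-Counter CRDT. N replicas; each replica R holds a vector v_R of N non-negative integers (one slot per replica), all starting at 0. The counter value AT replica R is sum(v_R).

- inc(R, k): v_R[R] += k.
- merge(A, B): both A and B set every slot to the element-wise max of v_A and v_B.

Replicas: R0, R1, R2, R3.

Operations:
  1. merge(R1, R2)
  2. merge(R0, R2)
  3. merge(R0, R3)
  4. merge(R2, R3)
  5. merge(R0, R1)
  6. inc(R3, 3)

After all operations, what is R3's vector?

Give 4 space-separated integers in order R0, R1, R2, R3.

Answer: 0 0 0 3

Derivation:
Op 1: merge R1<->R2 -> R1=(0,0,0,0) R2=(0,0,0,0)
Op 2: merge R0<->R2 -> R0=(0,0,0,0) R2=(0,0,0,0)
Op 3: merge R0<->R3 -> R0=(0,0,0,0) R3=(0,0,0,0)
Op 4: merge R2<->R3 -> R2=(0,0,0,0) R3=(0,0,0,0)
Op 5: merge R0<->R1 -> R0=(0,0,0,0) R1=(0,0,0,0)
Op 6: inc R3 by 3 -> R3=(0,0,0,3) value=3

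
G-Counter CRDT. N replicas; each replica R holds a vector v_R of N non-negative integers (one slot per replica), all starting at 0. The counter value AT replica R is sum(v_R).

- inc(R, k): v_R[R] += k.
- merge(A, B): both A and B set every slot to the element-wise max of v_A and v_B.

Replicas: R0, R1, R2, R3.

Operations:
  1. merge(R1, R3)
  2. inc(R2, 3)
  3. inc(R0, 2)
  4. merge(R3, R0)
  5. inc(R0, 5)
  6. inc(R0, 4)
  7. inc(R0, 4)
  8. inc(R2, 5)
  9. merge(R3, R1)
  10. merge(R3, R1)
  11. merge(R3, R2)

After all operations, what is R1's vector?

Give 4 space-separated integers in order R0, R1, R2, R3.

Op 1: merge R1<->R3 -> R1=(0,0,0,0) R3=(0,0,0,0)
Op 2: inc R2 by 3 -> R2=(0,0,3,0) value=3
Op 3: inc R0 by 2 -> R0=(2,0,0,0) value=2
Op 4: merge R3<->R0 -> R3=(2,0,0,0) R0=(2,0,0,0)
Op 5: inc R0 by 5 -> R0=(7,0,0,0) value=7
Op 6: inc R0 by 4 -> R0=(11,0,0,0) value=11
Op 7: inc R0 by 4 -> R0=(15,0,0,0) value=15
Op 8: inc R2 by 5 -> R2=(0,0,8,0) value=8
Op 9: merge R3<->R1 -> R3=(2,0,0,0) R1=(2,0,0,0)
Op 10: merge R3<->R1 -> R3=(2,0,0,0) R1=(2,0,0,0)
Op 11: merge R3<->R2 -> R3=(2,0,8,0) R2=(2,0,8,0)

Answer: 2 0 0 0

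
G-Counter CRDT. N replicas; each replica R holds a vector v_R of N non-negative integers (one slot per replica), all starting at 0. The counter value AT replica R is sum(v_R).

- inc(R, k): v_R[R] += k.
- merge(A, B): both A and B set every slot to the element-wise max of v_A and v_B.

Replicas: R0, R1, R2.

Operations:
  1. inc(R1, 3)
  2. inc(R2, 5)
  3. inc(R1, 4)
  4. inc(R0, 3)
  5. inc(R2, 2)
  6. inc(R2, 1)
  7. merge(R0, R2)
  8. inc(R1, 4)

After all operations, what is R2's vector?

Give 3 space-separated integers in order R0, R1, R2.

Answer: 3 0 8

Derivation:
Op 1: inc R1 by 3 -> R1=(0,3,0) value=3
Op 2: inc R2 by 5 -> R2=(0,0,5) value=5
Op 3: inc R1 by 4 -> R1=(0,7,0) value=7
Op 4: inc R0 by 3 -> R0=(3,0,0) value=3
Op 5: inc R2 by 2 -> R2=(0,0,7) value=7
Op 6: inc R2 by 1 -> R2=(0,0,8) value=8
Op 7: merge R0<->R2 -> R0=(3,0,8) R2=(3,0,8)
Op 8: inc R1 by 4 -> R1=(0,11,0) value=11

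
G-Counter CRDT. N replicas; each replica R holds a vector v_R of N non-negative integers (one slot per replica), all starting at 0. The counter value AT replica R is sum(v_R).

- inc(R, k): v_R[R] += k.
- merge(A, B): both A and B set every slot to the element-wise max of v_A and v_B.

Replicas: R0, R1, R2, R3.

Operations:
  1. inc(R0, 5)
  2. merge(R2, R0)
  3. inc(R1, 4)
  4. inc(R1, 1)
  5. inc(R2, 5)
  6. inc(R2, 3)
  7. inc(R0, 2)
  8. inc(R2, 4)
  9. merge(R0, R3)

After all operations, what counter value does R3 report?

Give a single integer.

Op 1: inc R0 by 5 -> R0=(5,0,0,0) value=5
Op 2: merge R2<->R0 -> R2=(5,0,0,0) R0=(5,0,0,0)
Op 3: inc R1 by 4 -> R1=(0,4,0,0) value=4
Op 4: inc R1 by 1 -> R1=(0,5,0,0) value=5
Op 5: inc R2 by 5 -> R2=(5,0,5,0) value=10
Op 6: inc R2 by 3 -> R2=(5,0,8,0) value=13
Op 7: inc R0 by 2 -> R0=(7,0,0,0) value=7
Op 8: inc R2 by 4 -> R2=(5,0,12,0) value=17
Op 9: merge R0<->R3 -> R0=(7,0,0,0) R3=(7,0,0,0)

Answer: 7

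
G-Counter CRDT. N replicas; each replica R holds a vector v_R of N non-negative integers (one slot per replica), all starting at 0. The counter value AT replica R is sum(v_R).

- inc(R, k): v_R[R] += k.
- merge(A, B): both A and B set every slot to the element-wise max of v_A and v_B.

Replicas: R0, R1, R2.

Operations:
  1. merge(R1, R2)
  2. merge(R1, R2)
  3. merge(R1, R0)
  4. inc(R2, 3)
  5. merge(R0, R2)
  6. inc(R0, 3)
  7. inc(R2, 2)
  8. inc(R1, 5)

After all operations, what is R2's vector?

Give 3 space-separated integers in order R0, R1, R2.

Answer: 0 0 5

Derivation:
Op 1: merge R1<->R2 -> R1=(0,0,0) R2=(0,0,0)
Op 2: merge R1<->R2 -> R1=(0,0,0) R2=(0,0,0)
Op 3: merge R1<->R0 -> R1=(0,0,0) R0=(0,0,0)
Op 4: inc R2 by 3 -> R2=(0,0,3) value=3
Op 5: merge R0<->R2 -> R0=(0,0,3) R2=(0,0,3)
Op 6: inc R0 by 3 -> R0=(3,0,3) value=6
Op 7: inc R2 by 2 -> R2=(0,0,5) value=5
Op 8: inc R1 by 5 -> R1=(0,5,0) value=5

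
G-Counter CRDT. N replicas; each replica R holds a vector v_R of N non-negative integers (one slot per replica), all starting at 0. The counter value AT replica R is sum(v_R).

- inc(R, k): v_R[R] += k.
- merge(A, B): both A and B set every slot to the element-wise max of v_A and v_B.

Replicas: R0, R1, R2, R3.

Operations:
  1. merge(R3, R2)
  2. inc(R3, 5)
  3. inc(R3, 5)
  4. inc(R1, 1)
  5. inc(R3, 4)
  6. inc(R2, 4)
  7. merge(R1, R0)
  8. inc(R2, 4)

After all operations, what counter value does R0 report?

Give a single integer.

Op 1: merge R3<->R2 -> R3=(0,0,0,0) R2=(0,0,0,0)
Op 2: inc R3 by 5 -> R3=(0,0,0,5) value=5
Op 3: inc R3 by 5 -> R3=(0,0,0,10) value=10
Op 4: inc R1 by 1 -> R1=(0,1,0,0) value=1
Op 5: inc R3 by 4 -> R3=(0,0,0,14) value=14
Op 6: inc R2 by 4 -> R2=(0,0,4,0) value=4
Op 7: merge R1<->R0 -> R1=(0,1,0,0) R0=(0,1,0,0)
Op 8: inc R2 by 4 -> R2=(0,0,8,0) value=8

Answer: 1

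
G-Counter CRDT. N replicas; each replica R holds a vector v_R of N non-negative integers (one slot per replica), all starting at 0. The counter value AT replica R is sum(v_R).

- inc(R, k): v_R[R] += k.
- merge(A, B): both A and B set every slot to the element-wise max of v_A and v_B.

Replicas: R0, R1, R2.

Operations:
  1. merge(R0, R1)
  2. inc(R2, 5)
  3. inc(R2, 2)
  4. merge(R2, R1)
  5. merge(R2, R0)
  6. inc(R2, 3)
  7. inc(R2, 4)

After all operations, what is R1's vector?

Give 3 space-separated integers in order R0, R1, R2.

Answer: 0 0 7

Derivation:
Op 1: merge R0<->R1 -> R0=(0,0,0) R1=(0,0,0)
Op 2: inc R2 by 5 -> R2=(0,0,5) value=5
Op 3: inc R2 by 2 -> R2=(0,0,7) value=7
Op 4: merge R2<->R1 -> R2=(0,0,7) R1=(0,0,7)
Op 5: merge R2<->R0 -> R2=(0,0,7) R0=(0,0,7)
Op 6: inc R2 by 3 -> R2=(0,0,10) value=10
Op 7: inc R2 by 4 -> R2=(0,0,14) value=14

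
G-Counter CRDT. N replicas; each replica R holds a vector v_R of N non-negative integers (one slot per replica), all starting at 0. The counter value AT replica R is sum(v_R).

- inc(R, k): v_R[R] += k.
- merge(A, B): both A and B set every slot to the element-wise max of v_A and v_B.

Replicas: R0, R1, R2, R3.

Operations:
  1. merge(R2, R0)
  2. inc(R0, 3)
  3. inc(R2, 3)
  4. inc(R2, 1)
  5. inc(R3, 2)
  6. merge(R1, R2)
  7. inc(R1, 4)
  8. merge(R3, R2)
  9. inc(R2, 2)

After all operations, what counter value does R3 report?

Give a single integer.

Answer: 6

Derivation:
Op 1: merge R2<->R0 -> R2=(0,0,0,0) R0=(0,0,0,0)
Op 2: inc R0 by 3 -> R0=(3,0,0,0) value=3
Op 3: inc R2 by 3 -> R2=(0,0,3,0) value=3
Op 4: inc R2 by 1 -> R2=(0,0,4,0) value=4
Op 5: inc R3 by 2 -> R3=(0,0,0,2) value=2
Op 6: merge R1<->R2 -> R1=(0,0,4,0) R2=(0,0,4,0)
Op 7: inc R1 by 4 -> R1=(0,4,4,0) value=8
Op 8: merge R3<->R2 -> R3=(0,0,4,2) R2=(0,0,4,2)
Op 9: inc R2 by 2 -> R2=(0,0,6,2) value=8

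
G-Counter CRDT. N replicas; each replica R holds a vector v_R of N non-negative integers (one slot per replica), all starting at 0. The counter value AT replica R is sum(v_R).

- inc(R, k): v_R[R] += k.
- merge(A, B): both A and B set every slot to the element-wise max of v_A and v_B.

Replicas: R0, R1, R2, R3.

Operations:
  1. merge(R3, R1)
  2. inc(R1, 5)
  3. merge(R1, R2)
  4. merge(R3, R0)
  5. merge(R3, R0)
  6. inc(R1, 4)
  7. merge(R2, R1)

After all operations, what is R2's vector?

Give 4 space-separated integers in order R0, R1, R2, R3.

Answer: 0 9 0 0

Derivation:
Op 1: merge R3<->R1 -> R3=(0,0,0,0) R1=(0,0,0,0)
Op 2: inc R1 by 5 -> R1=(0,5,0,0) value=5
Op 3: merge R1<->R2 -> R1=(0,5,0,0) R2=(0,5,0,0)
Op 4: merge R3<->R0 -> R3=(0,0,0,0) R0=(0,0,0,0)
Op 5: merge R3<->R0 -> R3=(0,0,0,0) R0=(0,0,0,0)
Op 6: inc R1 by 4 -> R1=(0,9,0,0) value=9
Op 7: merge R2<->R1 -> R2=(0,9,0,0) R1=(0,9,0,0)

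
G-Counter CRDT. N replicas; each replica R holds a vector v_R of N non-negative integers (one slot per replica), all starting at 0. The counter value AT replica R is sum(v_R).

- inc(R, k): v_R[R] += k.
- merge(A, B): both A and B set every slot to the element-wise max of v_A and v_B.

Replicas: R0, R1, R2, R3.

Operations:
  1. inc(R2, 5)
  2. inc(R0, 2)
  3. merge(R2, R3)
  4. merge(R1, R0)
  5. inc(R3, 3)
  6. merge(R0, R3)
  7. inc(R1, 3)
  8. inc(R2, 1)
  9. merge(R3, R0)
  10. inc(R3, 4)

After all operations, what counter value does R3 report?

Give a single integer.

Op 1: inc R2 by 5 -> R2=(0,0,5,0) value=5
Op 2: inc R0 by 2 -> R0=(2,0,0,0) value=2
Op 3: merge R2<->R3 -> R2=(0,0,5,0) R3=(0,0,5,0)
Op 4: merge R1<->R0 -> R1=(2,0,0,0) R0=(2,0,0,0)
Op 5: inc R3 by 3 -> R3=(0,0,5,3) value=8
Op 6: merge R0<->R3 -> R0=(2,0,5,3) R3=(2,0,5,3)
Op 7: inc R1 by 3 -> R1=(2,3,0,0) value=5
Op 8: inc R2 by 1 -> R2=(0,0,6,0) value=6
Op 9: merge R3<->R0 -> R3=(2,0,5,3) R0=(2,0,5,3)
Op 10: inc R3 by 4 -> R3=(2,0,5,7) value=14

Answer: 14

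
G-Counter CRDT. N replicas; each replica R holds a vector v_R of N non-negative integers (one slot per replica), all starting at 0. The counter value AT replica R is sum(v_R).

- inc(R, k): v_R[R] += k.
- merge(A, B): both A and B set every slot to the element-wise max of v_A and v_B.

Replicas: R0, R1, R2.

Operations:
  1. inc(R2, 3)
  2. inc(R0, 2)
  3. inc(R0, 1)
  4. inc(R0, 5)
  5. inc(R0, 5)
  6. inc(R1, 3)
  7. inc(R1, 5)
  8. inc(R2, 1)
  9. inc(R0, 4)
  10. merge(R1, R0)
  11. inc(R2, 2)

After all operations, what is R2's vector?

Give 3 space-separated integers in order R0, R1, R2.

Op 1: inc R2 by 3 -> R2=(0,0,3) value=3
Op 2: inc R0 by 2 -> R0=(2,0,0) value=2
Op 3: inc R0 by 1 -> R0=(3,0,0) value=3
Op 4: inc R0 by 5 -> R0=(8,0,0) value=8
Op 5: inc R0 by 5 -> R0=(13,0,0) value=13
Op 6: inc R1 by 3 -> R1=(0,3,0) value=3
Op 7: inc R1 by 5 -> R1=(0,8,0) value=8
Op 8: inc R2 by 1 -> R2=(0,0,4) value=4
Op 9: inc R0 by 4 -> R0=(17,0,0) value=17
Op 10: merge R1<->R0 -> R1=(17,8,0) R0=(17,8,0)
Op 11: inc R2 by 2 -> R2=(0,0,6) value=6

Answer: 0 0 6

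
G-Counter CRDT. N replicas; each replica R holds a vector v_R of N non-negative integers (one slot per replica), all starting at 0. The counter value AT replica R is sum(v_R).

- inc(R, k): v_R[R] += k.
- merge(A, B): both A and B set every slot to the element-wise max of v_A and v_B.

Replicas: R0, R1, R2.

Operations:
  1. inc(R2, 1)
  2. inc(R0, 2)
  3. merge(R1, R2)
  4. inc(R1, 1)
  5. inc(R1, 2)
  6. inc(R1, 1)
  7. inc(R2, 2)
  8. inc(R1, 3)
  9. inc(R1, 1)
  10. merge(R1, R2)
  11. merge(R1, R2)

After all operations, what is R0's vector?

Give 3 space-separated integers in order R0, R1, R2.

Answer: 2 0 0

Derivation:
Op 1: inc R2 by 1 -> R2=(0,0,1) value=1
Op 2: inc R0 by 2 -> R0=(2,0,0) value=2
Op 3: merge R1<->R2 -> R1=(0,0,1) R2=(0,0,1)
Op 4: inc R1 by 1 -> R1=(0,1,1) value=2
Op 5: inc R1 by 2 -> R1=(0,3,1) value=4
Op 6: inc R1 by 1 -> R1=(0,4,1) value=5
Op 7: inc R2 by 2 -> R2=(0,0,3) value=3
Op 8: inc R1 by 3 -> R1=(0,7,1) value=8
Op 9: inc R1 by 1 -> R1=(0,8,1) value=9
Op 10: merge R1<->R2 -> R1=(0,8,3) R2=(0,8,3)
Op 11: merge R1<->R2 -> R1=(0,8,3) R2=(0,8,3)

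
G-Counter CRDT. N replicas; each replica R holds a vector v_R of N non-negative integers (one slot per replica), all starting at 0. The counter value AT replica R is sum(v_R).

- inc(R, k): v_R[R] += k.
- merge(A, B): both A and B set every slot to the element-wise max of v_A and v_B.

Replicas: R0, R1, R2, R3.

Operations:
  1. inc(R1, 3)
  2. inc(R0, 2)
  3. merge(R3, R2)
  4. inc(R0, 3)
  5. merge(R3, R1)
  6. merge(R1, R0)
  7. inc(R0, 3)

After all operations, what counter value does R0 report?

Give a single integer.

Answer: 11

Derivation:
Op 1: inc R1 by 3 -> R1=(0,3,0,0) value=3
Op 2: inc R0 by 2 -> R0=(2,0,0,0) value=2
Op 3: merge R3<->R2 -> R3=(0,0,0,0) R2=(0,0,0,0)
Op 4: inc R0 by 3 -> R0=(5,0,0,0) value=5
Op 5: merge R3<->R1 -> R3=(0,3,0,0) R1=(0,3,0,0)
Op 6: merge R1<->R0 -> R1=(5,3,0,0) R0=(5,3,0,0)
Op 7: inc R0 by 3 -> R0=(8,3,0,0) value=11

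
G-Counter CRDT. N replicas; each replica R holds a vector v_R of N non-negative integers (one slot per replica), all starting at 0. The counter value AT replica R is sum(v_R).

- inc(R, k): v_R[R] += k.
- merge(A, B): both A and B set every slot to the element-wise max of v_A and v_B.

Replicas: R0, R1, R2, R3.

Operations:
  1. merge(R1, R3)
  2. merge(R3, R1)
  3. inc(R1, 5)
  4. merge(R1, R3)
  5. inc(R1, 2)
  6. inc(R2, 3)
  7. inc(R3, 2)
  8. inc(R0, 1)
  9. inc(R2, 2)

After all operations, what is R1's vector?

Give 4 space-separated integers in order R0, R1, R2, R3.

Answer: 0 7 0 0

Derivation:
Op 1: merge R1<->R3 -> R1=(0,0,0,0) R3=(0,0,0,0)
Op 2: merge R3<->R1 -> R3=(0,0,0,0) R1=(0,0,0,0)
Op 3: inc R1 by 5 -> R1=(0,5,0,0) value=5
Op 4: merge R1<->R3 -> R1=(0,5,0,0) R3=(0,5,0,0)
Op 5: inc R1 by 2 -> R1=(0,7,0,0) value=7
Op 6: inc R2 by 3 -> R2=(0,0,3,0) value=3
Op 7: inc R3 by 2 -> R3=(0,5,0,2) value=7
Op 8: inc R0 by 1 -> R0=(1,0,0,0) value=1
Op 9: inc R2 by 2 -> R2=(0,0,5,0) value=5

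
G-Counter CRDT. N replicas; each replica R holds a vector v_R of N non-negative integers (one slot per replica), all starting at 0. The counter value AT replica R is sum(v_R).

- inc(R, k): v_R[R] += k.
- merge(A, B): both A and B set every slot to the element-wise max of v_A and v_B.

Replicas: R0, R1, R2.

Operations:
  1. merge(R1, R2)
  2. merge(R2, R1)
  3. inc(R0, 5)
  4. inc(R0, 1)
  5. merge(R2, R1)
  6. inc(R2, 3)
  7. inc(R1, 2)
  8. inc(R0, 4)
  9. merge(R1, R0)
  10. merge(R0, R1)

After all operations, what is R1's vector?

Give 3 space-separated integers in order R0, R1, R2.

Op 1: merge R1<->R2 -> R1=(0,0,0) R2=(0,0,0)
Op 2: merge R2<->R1 -> R2=(0,0,0) R1=(0,0,0)
Op 3: inc R0 by 5 -> R0=(5,0,0) value=5
Op 4: inc R0 by 1 -> R0=(6,0,0) value=6
Op 5: merge R2<->R1 -> R2=(0,0,0) R1=(0,0,0)
Op 6: inc R2 by 3 -> R2=(0,0,3) value=3
Op 7: inc R1 by 2 -> R1=(0,2,0) value=2
Op 8: inc R0 by 4 -> R0=(10,0,0) value=10
Op 9: merge R1<->R0 -> R1=(10,2,0) R0=(10,2,0)
Op 10: merge R0<->R1 -> R0=(10,2,0) R1=(10,2,0)

Answer: 10 2 0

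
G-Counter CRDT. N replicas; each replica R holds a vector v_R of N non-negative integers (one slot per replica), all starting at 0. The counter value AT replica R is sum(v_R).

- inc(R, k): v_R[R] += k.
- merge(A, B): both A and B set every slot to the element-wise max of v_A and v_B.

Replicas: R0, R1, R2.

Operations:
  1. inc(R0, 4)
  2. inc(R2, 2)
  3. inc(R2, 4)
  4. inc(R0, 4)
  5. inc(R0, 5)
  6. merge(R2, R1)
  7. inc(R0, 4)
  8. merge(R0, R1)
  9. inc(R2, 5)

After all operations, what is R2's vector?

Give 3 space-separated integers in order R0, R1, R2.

Answer: 0 0 11

Derivation:
Op 1: inc R0 by 4 -> R0=(4,0,0) value=4
Op 2: inc R2 by 2 -> R2=(0,0,2) value=2
Op 3: inc R2 by 4 -> R2=(0,0,6) value=6
Op 4: inc R0 by 4 -> R0=(8,0,0) value=8
Op 5: inc R0 by 5 -> R0=(13,0,0) value=13
Op 6: merge R2<->R1 -> R2=(0,0,6) R1=(0,0,6)
Op 7: inc R0 by 4 -> R0=(17,0,0) value=17
Op 8: merge R0<->R1 -> R0=(17,0,6) R1=(17,0,6)
Op 9: inc R2 by 5 -> R2=(0,0,11) value=11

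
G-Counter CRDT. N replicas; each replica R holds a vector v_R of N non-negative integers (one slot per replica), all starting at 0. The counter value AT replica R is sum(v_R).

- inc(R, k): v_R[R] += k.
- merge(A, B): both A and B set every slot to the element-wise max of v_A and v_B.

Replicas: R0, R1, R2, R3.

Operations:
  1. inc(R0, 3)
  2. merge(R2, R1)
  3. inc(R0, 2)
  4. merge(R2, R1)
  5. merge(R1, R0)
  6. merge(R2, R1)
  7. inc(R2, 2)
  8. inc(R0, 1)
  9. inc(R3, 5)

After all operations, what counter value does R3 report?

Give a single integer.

Answer: 5

Derivation:
Op 1: inc R0 by 3 -> R0=(3,0,0,0) value=3
Op 2: merge R2<->R1 -> R2=(0,0,0,0) R1=(0,0,0,0)
Op 3: inc R0 by 2 -> R0=(5,0,0,0) value=5
Op 4: merge R2<->R1 -> R2=(0,0,0,0) R1=(0,0,0,0)
Op 5: merge R1<->R0 -> R1=(5,0,0,0) R0=(5,0,0,0)
Op 6: merge R2<->R1 -> R2=(5,0,0,0) R1=(5,0,0,0)
Op 7: inc R2 by 2 -> R2=(5,0,2,0) value=7
Op 8: inc R0 by 1 -> R0=(6,0,0,0) value=6
Op 9: inc R3 by 5 -> R3=(0,0,0,5) value=5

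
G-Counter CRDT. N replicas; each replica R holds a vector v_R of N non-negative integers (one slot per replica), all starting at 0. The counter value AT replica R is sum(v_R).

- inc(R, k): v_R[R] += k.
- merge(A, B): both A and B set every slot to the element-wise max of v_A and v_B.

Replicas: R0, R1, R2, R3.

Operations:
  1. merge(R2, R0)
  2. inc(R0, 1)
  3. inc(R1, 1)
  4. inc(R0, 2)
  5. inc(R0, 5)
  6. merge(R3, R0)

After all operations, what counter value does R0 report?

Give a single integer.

Op 1: merge R2<->R0 -> R2=(0,0,0,0) R0=(0,0,0,0)
Op 2: inc R0 by 1 -> R0=(1,0,0,0) value=1
Op 3: inc R1 by 1 -> R1=(0,1,0,0) value=1
Op 4: inc R0 by 2 -> R0=(3,0,0,0) value=3
Op 5: inc R0 by 5 -> R0=(8,0,0,0) value=8
Op 6: merge R3<->R0 -> R3=(8,0,0,0) R0=(8,0,0,0)

Answer: 8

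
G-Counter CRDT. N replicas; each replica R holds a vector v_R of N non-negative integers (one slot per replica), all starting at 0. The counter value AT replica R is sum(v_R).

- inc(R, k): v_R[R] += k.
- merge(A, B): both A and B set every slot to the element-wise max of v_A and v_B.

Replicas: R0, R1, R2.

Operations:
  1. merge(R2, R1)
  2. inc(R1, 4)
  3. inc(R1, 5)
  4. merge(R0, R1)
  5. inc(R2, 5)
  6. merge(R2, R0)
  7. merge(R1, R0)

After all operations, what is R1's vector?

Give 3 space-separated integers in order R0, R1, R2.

Answer: 0 9 5

Derivation:
Op 1: merge R2<->R1 -> R2=(0,0,0) R1=(0,0,0)
Op 2: inc R1 by 4 -> R1=(0,4,0) value=4
Op 3: inc R1 by 5 -> R1=(0,9,0) value=9
Op 4: merge R0<->R1 -> R0=(0,9,0) R1=(0,9,0)
Op 5: inc R2 by 5 -> R2=(0,0,5) value=5
Op 6: merge R2<->R0 -> R2=(0,9,5) R0=(0,9,5)
Op 7: merge R1<->R0 -> R1=(0,9,5) R0=(0,9,5)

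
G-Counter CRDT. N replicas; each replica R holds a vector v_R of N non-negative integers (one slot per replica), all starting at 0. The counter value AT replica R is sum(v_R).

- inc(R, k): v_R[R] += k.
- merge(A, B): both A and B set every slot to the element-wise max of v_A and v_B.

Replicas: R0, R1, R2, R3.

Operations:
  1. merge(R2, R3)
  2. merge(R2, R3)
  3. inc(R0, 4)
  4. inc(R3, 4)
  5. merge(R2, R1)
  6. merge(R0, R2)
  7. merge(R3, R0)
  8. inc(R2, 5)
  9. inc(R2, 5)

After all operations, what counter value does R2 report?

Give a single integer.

Answer: 14

Derivation:
Op 1: merge R2<->R3 -> R2=(0,0,0,0) R3=(0,0,0,0)
Op 2: merge R2<->R3 -> R2=(0,0,0,0) R3=(0,0,0,0)
Op 3: inc R0 by 4 -> R0=(4,0,0,0) value=4
Op 4: inc R3 by 4 -> R3=(0,0,0,4) value=4
Op 5: merge R2<->R1 -> R2=(0,0,0,0) R1=(0,0,0,0)
Op 6: merge R0<->R2 -> R0=(4,0,0,0) R2=(4,0,0,0)
Op 7: merge R3<->R0 -> R3=(4,0,0,4) R0=(4,0,0,4)
Op 8: inc R2 by 5 -> R2=(4,0,5,0) value=9
Op 9: inc R2 by 5 -> R2=(4,0,10,0) value=14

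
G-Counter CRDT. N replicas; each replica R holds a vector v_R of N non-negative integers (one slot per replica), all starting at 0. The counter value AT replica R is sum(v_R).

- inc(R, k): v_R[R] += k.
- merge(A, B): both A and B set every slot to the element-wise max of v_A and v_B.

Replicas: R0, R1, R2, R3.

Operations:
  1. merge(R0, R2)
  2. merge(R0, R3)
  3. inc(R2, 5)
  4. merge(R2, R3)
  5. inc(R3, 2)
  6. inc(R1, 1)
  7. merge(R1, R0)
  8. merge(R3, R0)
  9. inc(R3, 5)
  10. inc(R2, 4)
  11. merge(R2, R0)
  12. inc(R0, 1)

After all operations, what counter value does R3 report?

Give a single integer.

Answer: 13

Derivation:
Op 1: merge R0<->R2 -> R0=(0,0,0,0) R2=(0,0,0,0)
Op 2: merge R0<->R3 -> R0=(0,0,0,0) R3=(0,0,0,0)
Op 3: inc R2 by 5 -> R2=(0,0,5,0) value=5
Op 4: merge R2<->R3 -> R2=(0,0,5,0) R3=(0,0,5,0)
Op 5: inc R3 by 2 -> R3=(0,0,5,2) value=7
Op 6: inc R1 by 1 -> R1=(0,1,0,0) value=1
Op 7: merge R1<->R0 -> R1=(0,1,0,0) R0=(0,1,0,0)
Op 8: merge R3<->R0 -> R3=(0,1,5,2) R0=(0,1,5,2)
Op 9: inc R3 by 5 -> R3=(0,1,5,7) value=13
Op 10: inc R2 by 4 -> R2=(0,0,9,0) value=9
Op 11: merge R2<->R0 -> R2=(0,1,9,2) R0=(0,1,9,2)
Op 12: inc R0 by 1 -> R0=(1,1,9,2) value=13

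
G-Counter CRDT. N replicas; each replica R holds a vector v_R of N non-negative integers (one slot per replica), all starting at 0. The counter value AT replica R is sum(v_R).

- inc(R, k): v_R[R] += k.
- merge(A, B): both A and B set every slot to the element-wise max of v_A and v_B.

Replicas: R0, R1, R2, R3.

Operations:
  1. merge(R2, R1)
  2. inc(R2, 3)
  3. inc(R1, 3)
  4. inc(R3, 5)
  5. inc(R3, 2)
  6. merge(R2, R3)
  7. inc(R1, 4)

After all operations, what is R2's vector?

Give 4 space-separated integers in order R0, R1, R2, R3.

Answer: 0 0 3 7

Derivation:
Op 1: merge R2<->R1 -> R2=(0,0,0,0) R1=(0,0,0,0)
Op 2: inc R2 by 3 -> R2=(0,0,3,0) value=3
Op 3: inc R1 by 3 -> R1=(0,3,0,0) value=3
Op 4: inc R3 by 5 -> R3=(0,0,0,5) value=5
Op 5: inc R3 by 2 -> R3=(0,0,0,7) value=7
Op 6: merge R2<->R3 -> R2=(0,0,3,7) R3=(0,0,3,7)
Op 7: inc R1 by 4 -> R1=(0,7,0,0) value=7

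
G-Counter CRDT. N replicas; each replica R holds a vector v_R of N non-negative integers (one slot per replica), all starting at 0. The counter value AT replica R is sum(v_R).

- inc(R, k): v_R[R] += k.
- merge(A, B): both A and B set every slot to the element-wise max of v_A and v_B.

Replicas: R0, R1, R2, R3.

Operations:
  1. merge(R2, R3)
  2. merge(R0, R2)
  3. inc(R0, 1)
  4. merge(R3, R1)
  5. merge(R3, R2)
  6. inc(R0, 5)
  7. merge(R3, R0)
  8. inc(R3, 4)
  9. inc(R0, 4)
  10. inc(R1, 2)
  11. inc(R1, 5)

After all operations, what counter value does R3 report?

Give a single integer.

Op 1: merge R2<->R3 -> R2=(0,0,0,0) R3=(0,0,0,0)
Op 2: merge R0<->R2 -> R0=(0,0,0,0) R2=(0,0,0,0)
Op 3: inc R0 by 1 -> R0=(1,0,0,0) value=1
Op 4: merge R3<->R1 -> R3=(0,0,0,0) R1=(0,0,0,0)
Op 5: merge R3<->R2 -> R3=(0,0,0,0) R2=(0,0,0,0)
Op 6: inc R0 by 5 -> R0=(6,0,0,0) value=6
Op 7: merge R3<->R0 -> R3=(6,0,0,0) R0=(6,0,0,0)
Op 8: inc R3 by 4 -> R3=(6,0,0,4) value=10
Op 9: inc R0 by 4 -> R0=(10,0,0,0) value=10
Op 10: inc R1 by 2 -> R1=(0,2,0,0) value=2
Op 11: inc R1 by 5 -> R1=(0,7,0,0) value=7

Answer: 10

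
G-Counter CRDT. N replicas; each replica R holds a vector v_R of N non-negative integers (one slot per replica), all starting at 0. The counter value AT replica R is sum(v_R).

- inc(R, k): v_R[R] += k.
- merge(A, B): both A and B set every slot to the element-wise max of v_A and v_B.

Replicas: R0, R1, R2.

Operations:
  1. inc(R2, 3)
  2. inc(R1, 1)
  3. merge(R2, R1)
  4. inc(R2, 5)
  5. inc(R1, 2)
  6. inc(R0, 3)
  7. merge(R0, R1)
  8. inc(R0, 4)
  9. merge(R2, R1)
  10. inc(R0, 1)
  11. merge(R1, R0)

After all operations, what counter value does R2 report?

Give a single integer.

Op 1: inc R2 by 3 -> R2=(0,0,3) value=3
Op 2: inc R1 by 1 -> R1=(0,1,0) value=1
Op 3: merge R2<->R1 -> R2=(0,1,3) R1=(0,1,3)
Op 4: inc R2 by 5 -> R2=(0,1,8) value=9
Op 5: inc R1 by 2 -> R1=(0,3,3) value=6
Op 6: inc R0 by 3 -> R0=(3,0,0) value=3
Op 7: merge R0<->R1 -> R0=(3,3,3) R1=(3,3,3)
Op 8: inc R0 by 4 -> R0=(7,3,3) value=13
Op 9: merge R2<->R1 -> R2=(3,3,8) R1=(3,3,8)
Op 10: inc R0 by 1 -> R0=(8,3,3) value=14
Op 11: merge R1<->R0 -> R1=(8,3,8) R0=(8,3,8)

Answer: 14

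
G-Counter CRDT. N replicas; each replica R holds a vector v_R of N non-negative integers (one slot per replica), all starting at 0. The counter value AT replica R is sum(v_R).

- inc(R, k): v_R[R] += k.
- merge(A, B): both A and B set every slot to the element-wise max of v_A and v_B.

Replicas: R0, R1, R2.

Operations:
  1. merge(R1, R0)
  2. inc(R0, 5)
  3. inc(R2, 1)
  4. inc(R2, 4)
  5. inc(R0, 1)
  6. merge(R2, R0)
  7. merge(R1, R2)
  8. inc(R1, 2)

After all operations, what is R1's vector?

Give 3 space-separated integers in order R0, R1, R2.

Answer: 6 2 5

Derivation:
Op 1: merge R1<->R0 -> R1=(0,0,0) R0=(0,0,0)
Op 2: inc R0 by 5 -> R0=(5,0,0) value=5
Op 3: inc R2 by 1 -> R2=(0,0,1) value=1
Op 4: inc R2 by 4 -> R2=(0,0,5) value=5
Op 5: inc R0 by 1 -> R0=(6,0,0) value=6
Op 6: merge R2<->R0 -> R2=(6,0,5) R0=(6,0,5)
Op 7: merge R1<->R2 -> R1=(6,0,5) R2=(6,0,5)
Op 8: inc R1 by 2 -> R1=(6,2,5) value=13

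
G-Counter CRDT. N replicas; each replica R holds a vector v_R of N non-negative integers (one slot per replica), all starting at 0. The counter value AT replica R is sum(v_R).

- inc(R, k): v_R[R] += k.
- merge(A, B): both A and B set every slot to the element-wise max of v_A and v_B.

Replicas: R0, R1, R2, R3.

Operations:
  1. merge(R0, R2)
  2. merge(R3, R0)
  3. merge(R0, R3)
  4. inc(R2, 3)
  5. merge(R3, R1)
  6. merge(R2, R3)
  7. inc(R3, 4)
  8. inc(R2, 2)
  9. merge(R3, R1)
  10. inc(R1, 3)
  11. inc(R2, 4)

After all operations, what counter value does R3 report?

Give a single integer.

Op 1: merge R0<->R2 -> R0=(0,0,0,0) R2=(0,0,0,0)
Op 2: merge R3<->R0 -> R3=(0,0,0,0) R0=(0,0,0,0)
Op 3: merge R0<->R3 -> R0=(0,0,0,0) R3=(0,0,0,0)
Op 4: inc R2 by 3 -> R2=(0,0,3,0) value=3
Op 5: merge R3<->R1 -> R3=(0,0,0,0) R1=(0,0,0,0)
Op 6: merge R2<->R3 -> R2=(0,0,3,0) R3=(0,0,3,0)
Op 7: inc R3 by 4 -> R3=(0,0,3,4) value=7
Op 8: inc R2 by 2 -> R2=(0,0,5,0) value=5
Op 9: merge R3<->R1 -> R3=(0,0,3,4) R1=(0,0,3,4)
Op 10: inc R1 by 3 -> R1=(0,3,3,4) value=10
Op 11: inc R2 by 4 -> R2=(0,0,9,0) value=9

Answer: 7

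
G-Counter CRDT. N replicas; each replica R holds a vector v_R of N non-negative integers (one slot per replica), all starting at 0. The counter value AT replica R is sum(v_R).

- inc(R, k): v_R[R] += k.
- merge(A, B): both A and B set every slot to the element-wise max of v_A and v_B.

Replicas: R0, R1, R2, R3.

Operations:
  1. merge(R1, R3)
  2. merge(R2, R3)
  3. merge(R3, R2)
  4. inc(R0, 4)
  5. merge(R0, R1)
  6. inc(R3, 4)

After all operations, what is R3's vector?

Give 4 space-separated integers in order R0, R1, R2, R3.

Answer: 0 0 0 4

Derivation:
Op 1: merge R1<->R3 -> R1=(0,0,0,0) R3=(0,0,0,0)
Op 2: merge R2<->R3 -> R2=(0,0,0,0) R3=(0,0,0,0)
Op 3: merge R3<->R2 -> R3=(0,0,0,0) R2=(0,0,0,0)
Op 4: inc R0 by 4 -> R0=(4,0,0,0) value=4
Op 5: merge R0<->R1 -> R0=(4,0,0,0) R1=(4,0,0,0)
Op 6: inc R3 by 4 -> R3=(0,0,0,4) value=4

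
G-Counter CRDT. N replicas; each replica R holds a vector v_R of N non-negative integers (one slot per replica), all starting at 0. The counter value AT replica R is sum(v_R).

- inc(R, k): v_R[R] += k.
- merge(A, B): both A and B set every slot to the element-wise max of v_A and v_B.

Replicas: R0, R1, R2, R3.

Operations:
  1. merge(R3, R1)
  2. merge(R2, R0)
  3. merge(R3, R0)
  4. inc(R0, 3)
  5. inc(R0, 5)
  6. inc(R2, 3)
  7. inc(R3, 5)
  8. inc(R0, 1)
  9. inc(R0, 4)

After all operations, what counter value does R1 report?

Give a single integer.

Answer: 0

Derivation:
Op 1: merge R3<->R1 -> R3=(0,0,0,0) R1=(0,0,0,0)
Op 2: merge R2<->R0 -> R2=(0,0,0,0) R0=(0,0,0,0)
Op 3: merge R3<->R0 -> R3=(0,0,0,0) R0=(0,0,0,0)
Op 4: inc R0 by 3 -> R0=(3,0,0,0) value=3
Op 5: inc R0 by 5 -> R0=(8,0,0,0) value=8
Op 6: inc R2 by 3 -> R2=(0,0,3,0) value=3
Op 7: inc R3 by 5 -> R3=(0,0,0,5) value=5
Op 8: inc R0 by 1 -> R0=(9,0,0,0) value=9
Op 9: inc R0 by 4 -> R0=(13,0,0,0) value=13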